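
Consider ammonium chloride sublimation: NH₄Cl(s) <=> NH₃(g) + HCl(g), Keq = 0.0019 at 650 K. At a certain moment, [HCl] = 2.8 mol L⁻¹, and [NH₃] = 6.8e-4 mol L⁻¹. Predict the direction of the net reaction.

(NH₄Cl is a pure solid — omitted from Q.)
Q = [NH₃]·[HCl] = (6.8e-4)·(2.8) = 0.0019
Q = 0.0019 = Keq, so the system is already at equilibrium.

no net change (already at equilibrium)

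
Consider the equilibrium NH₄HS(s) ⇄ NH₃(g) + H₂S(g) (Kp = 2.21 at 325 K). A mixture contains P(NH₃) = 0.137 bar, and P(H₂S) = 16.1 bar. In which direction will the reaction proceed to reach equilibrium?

at equilibrium

(NH₄HS is a pure solid — omitted from Qp.)
Qp = P(NH₃)·P(H₂S) = (0.137)·(16.1) = 2.21
Qp = 2.21 = Kp, so the system is already at equilibrium.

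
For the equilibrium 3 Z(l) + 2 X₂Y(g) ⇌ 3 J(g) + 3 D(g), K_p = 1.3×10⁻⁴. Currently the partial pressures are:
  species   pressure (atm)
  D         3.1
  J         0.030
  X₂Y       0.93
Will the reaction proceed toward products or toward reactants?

(Z is a pure liquid — omitted from Q_p.)
Q_p = P(J)³·P(D)³ / P(X₂Y)² = (0.030)³·(3.1)³ / (0.93)² = 9.3×10⁻⁴
Q_p = 9.3×10⁻⁴ > K_p = 1.3×10⁻⁴, so the reverse reaction proceeds.

in the reverse direction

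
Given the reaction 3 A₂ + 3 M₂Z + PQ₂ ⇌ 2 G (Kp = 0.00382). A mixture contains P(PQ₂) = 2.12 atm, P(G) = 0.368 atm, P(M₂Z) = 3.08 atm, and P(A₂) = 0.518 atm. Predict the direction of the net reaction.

reverse (toward reactants)

Qp = P(G)² / (P(A₂)³·P(M₂Z)³·P(PQ₂)) = (0.368)² / ((0.518)³·(3.08)³·(2.12)) = 0.0157
Qp = 0.0157 > Kp = 0.00382, so the reverse reaction proceeds.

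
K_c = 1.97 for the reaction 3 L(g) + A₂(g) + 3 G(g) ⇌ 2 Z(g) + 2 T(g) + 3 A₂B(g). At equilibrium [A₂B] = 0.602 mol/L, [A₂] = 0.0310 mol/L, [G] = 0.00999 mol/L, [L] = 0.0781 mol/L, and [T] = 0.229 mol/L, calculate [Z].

[Z] = 5.04e-5 mol/L

At equilibrium, K_c = [Z]²·[T]²·[A₂B]³ / ([L]³·[A₂]·[G]³) = 1.97.
([Z])²·(0.229)²·(0.602)³ / ((0.0781)³·(0.0310)·(0.00999)³) = 1.97
[Z]² = 2.54e-9 ⇒ [Z] = 5.04e-5 mol/L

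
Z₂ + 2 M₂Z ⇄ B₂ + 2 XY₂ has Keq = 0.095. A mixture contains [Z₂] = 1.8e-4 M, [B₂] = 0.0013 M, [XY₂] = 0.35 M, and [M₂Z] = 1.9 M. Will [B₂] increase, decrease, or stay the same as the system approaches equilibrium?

decrease

Q = [B₂]·[XY₂]² / ([Z₂]·[M₂Z]²) = (0.0013)·(0.35)² / ((1.8e-4)·(1.9)²) = 0.25
Q = 0.25 > Keq = 0.095: net reverse reaction.
B₂ is a product, so it decreases.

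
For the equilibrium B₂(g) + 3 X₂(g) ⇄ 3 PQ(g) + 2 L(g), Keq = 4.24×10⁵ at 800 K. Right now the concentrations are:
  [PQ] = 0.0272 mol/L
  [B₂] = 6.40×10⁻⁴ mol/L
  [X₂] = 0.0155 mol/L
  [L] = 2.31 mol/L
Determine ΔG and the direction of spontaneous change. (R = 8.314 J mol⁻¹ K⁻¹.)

ΔG = -14.9 kJ/mol; the forward reaction is spontaneous

Q = [PQ]³·[L]² / ([B₂]·[X₂]³) = (0.0272)³·(2.31)² / ((6.40×10⁻⁴)·(0.0155)³) = 45100
ΔG = RT ln(Q/Keq) = (8.314 J mol⁻¹ K⁻¹)(800 K) × ln(45100/4.24×10⁵)
   = (6.651 kJ/mol)(-2.241) = -14.9 kJ/mol
ΔG < 0, so the forward reaction is spontaneous (proceeds forward).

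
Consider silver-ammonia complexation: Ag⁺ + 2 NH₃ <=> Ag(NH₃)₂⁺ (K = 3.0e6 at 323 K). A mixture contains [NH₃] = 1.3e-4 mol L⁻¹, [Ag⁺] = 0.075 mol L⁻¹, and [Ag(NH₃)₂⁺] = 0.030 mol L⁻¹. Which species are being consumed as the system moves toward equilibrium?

Ag(NH₃)₂⁺ (products)

Q = [Ag(NH₃)₂⁺] / ([Ag⁺]·[NH₃]²) = (0.030) / ((0.075)·(1.3e-4)²) = 2.4e7
Q = 2.4e7 > K = 3.0e6: net reverse reaction.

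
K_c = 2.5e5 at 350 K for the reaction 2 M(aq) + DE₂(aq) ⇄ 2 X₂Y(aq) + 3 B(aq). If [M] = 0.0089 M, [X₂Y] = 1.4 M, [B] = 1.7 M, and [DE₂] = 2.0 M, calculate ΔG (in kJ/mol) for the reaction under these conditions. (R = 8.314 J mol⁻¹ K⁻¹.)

Q_c = [X₂Y]²·[B]³ / ([M]²·[DE₂]) = (1.4)²·(1.7)³ / ((0.0089)²·(2.0)) = 60800
ΔG = RT ln(Q_c/K_c) = (8.314 J mol⁻¹ K⁻¹)(350 K) × ln(60800/2.5e5)
   = (2.910 kJ/mol)(-1.414) = -4.11 kJ/mol
ΔG < 0, so the forward reaction is spontaneous (proceeds forward).

ΔG = -4.11 kJ/mol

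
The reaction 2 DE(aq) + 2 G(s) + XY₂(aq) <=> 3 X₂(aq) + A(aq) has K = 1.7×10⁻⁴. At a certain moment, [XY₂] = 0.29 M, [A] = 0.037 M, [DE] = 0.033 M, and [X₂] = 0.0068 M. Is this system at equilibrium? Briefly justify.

no; Q < K, reaction proceeds forward

(G is a pure solid — omitted from Q.)
Q = [X₂]³·[A] / ([DE]²·[XY₂]) = (0.0068)³·(0.037) / ((0.033)²·(0.29)) = 3.7×10⁻⁵
Q = 3.7×10⁻⁵ < K = 1.7×10⁻⁴: net forward reaction.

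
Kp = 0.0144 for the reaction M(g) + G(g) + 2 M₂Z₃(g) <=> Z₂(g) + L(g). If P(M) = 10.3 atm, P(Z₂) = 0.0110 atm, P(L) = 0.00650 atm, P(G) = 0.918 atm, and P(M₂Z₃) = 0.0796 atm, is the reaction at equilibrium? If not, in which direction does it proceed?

toward products

Qp = P(Z₂)·P(L) / (P(M)·P(G)·P(M₂Z₃)²) = (0.0110)·(0.00650) / ((10.3)·(0.918)·(0.0796)²) = 0.00119
Qp = 0.00119 < Kp = 0.0144, so the forward reaction proceeds.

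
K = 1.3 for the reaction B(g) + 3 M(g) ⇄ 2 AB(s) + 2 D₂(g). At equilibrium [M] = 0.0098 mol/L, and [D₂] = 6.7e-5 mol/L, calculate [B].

[B] = 0.0037 mol/L

(AB is a pure solid — omitted from K.)
At equilibrium, K = [D₂]² / ([B]·[M]³) = 1.3.
(6.7e-5)² / (([B])·(0.0098)³) = 1.3
[B] = 0.00367 = 0.0037 mol/L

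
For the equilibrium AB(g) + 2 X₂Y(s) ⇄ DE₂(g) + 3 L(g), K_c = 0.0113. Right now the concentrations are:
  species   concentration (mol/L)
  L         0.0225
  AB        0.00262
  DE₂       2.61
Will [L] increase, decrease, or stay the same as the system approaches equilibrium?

stay the same

(X₂Y is a pure solid — omitted from Q_c.)
Q_c = [DE₂]·[L]³ / [AB] = (2.61)·(0.0225)³ / (0.00262) = 0.0113
Q_c = 0.0113 = K_c; the system is at equilibrium.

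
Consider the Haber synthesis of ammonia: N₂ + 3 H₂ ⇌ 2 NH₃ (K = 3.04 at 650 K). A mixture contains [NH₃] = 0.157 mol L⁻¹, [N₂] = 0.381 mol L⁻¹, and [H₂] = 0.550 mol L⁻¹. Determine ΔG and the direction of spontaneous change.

Q = [NH₃]² / ([N₂]·[H₂]³) = (0.157)² / ((0.381)·(0.550)³) = 0.389
ΔG = RT ln(Q/K) = (8.314 J mol⁻¹ K⁻¹)(650 K) × ln(0.389/3.04)
   = (5.404 kJ/mol)(-2.056) = -11.1 kJ/mol
ΔG < 0, so the forward reaction is spontaneous (proceeds forward).

ΔG = -11.1 kJ/mol; the forward reaction is spontaneous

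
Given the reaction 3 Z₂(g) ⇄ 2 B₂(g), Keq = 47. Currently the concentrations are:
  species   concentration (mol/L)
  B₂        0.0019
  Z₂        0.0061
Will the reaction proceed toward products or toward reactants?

Q = [B₂]² / [Z₂]³ = (0.0019)² / (0.0061)³ = 16
Q = 16 < Keq = 47, so the forward reaction proceeds.

toward products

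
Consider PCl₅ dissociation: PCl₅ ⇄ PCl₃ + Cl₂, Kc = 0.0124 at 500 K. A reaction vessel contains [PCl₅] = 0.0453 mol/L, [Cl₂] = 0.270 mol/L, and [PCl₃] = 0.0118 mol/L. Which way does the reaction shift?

Qc = [PCl₃]·[Cl₂] / [PCl₅] = (0.0118)·(0.270) / (0.0453) = 0.0703
Qc = 0.0703 > Kc = 0.0124, so the reverse reaction proceeds.

to the left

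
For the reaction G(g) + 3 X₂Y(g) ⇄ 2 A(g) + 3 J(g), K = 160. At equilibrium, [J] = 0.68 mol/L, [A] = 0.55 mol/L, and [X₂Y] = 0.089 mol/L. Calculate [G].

[G] = 0.84 mol/L

At equilibrium, K = [A]²·[J]³ / ([G]·[X₂Y]³) = 160.
(0.55)²·(0.68)³ / (([G])·(0.089)³) = 160
[G] = 0.843 = 0.84 mol/L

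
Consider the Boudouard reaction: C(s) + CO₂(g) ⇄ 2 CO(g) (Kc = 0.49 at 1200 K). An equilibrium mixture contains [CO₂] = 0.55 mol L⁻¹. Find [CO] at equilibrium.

[CO] = 0.52 mol L⁻¹

(C is a pure solid — omitted from Kc.)
At equilibrium, Kc = [CO]² / [CO₂] = 0.49.
([CO])² / (0.55) = 0.49
[CO]² = 0.270 ⇒ [CO] = 0.52 mol L⁻¹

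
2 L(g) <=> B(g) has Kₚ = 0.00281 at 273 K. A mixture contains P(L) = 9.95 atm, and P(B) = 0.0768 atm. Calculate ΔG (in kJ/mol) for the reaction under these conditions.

ΔG = -2.92 kJ/mol

Qₚ = P(B) / P(L)² = (0.0768) / (9.95)² = 7.76×10⁻⁴
ΔG = RT ln(Qₚ/Kₚ) = (8.314 J mol⁻¹ K⁻¹)(273 K) × ln(7.76×10⁻⁴/0.00281)
   = (2.270 kJ/mol)(-1.287) = -2.92 kJ/mol
ΔG < 0, so the forward reaction is spontaneous (proceeds forward).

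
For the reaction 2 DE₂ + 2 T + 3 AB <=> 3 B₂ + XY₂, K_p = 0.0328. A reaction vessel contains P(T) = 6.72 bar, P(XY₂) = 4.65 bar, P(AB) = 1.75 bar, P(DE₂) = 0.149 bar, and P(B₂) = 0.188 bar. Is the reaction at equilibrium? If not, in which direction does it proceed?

toward products

Q_p = P(B₂)³·P(XY₂) / (P(DE₂)²·P(T)²·P(AB)³) = (0.188)³·(4.65) / ((0.149)²·(6.72)²·(1.75)³) = 0.00575
Q_p = 0.00575 < K_p = 0.0328, so the forward reaction proceeds.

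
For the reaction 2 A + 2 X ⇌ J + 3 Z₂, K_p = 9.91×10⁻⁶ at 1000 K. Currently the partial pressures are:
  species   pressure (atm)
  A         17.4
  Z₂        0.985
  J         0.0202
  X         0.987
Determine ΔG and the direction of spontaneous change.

ΔG = 15.7 kJ/mol; the forward reaction is non-spontaneous

Q_p = P(J)·P(Z₂)³ / (P(A)²·P(X)²) = (0.0202)·(0.985)³ / ((17.4)²·(0.987)²) = 6.55×10⁻⁵
ΔG = RT ln(Q_p/K_p) = (8.314 J mol⁻¹ K⁻¹)(1000 K) × ln(6.55×10⁻⁵/9.91×10⁻⁶)
   = (8.314 kJ/mol)(1.889) = 15.7 kJ/mol
ΔG > 0, so the forward reaction is non-spontaneous (proceeds in reverse).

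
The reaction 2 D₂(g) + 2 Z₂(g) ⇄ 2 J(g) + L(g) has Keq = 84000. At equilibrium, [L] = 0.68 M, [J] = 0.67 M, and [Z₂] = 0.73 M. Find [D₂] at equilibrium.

At equilibrium, Keq = [J]²·[L] / ([D₂]²·[Z₂]²) = 84000.
(0.67)²·(0.68) / (([D₂])²·(0.73)²) = 84000
[D₂]² = 6.82e-6 ⇒ [D₂] = 0.0026 M

[D₂] = 0.0026 M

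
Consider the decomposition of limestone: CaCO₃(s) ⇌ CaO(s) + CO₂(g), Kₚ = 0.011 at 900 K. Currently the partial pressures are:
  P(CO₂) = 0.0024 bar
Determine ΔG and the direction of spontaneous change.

ΔG = -11.4 kJ/mol; the forward reaction is spontaneous

(CaCO₃, CaO are pure solids — omitted from Qₚ.)
Qₚ = P(CO₂) = 0.00240
ΔG = RT ln(Qₚ/Kₚ) = (8.314 J mol⁻¹ K⁻¹)(900 K) × ln(0.00240/0.011)
   = (7.483 kJ/mol)(-1.522) = -11.4 kJ/mol
ΔG < 0, so the forward reaction is spontaneous (proceeds forward).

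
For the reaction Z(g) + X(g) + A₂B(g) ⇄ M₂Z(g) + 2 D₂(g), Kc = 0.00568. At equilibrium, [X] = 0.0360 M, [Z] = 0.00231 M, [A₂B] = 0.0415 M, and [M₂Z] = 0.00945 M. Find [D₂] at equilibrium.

[D₂] = 0.00144 M

At equilibrium, Kc = [M₂Z]·[D₂]² / ([Z]·[X]·[A₂B]) = 0.00568.
(0.00945)·([D₂])² / ((0.00231)·(0.0360)·(0.0415)) = 0.00568
[D₂]² = 2.07e-6 ⇒ [D₂] = 0.00144 M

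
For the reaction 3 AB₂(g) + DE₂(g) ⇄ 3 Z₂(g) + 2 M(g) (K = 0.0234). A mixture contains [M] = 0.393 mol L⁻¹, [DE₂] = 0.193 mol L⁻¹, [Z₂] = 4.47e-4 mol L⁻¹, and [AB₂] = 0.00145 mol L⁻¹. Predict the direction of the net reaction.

neither direction; the system is at equilibrium

Q = [Z₂]³·[M]² / ([AB₂]³·[DE₂]) = (4.47e-4)³·(0.393)² / ((0.00145)³·(0.193)) = 0.0234
Q = 0.0234 = K, so the system is already at equilibrium.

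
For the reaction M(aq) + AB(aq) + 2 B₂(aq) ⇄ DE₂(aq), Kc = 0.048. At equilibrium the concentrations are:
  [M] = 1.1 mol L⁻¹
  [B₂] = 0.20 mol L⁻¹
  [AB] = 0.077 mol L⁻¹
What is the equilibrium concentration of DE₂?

At equilibrium, Kc = [DE₂] / ([M]·[AB]·[B₂]²) = 0.048.
([DE₂]) / ((1.1)·(0.077)·(0.20)²) = 0.048
[DE₂] = 1.63e-4 = 1.6e-4 mol L⁻¹

[DE₂] = 1.6e-4 mol L⁻¹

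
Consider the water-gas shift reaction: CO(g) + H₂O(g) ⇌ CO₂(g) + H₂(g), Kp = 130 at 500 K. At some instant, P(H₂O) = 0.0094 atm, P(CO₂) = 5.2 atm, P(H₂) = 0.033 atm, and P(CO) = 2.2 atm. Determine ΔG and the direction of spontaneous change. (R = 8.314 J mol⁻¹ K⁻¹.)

ΔG = -11.4 kJ/mol; the forward reaction is spontaneous

Qp = P(CO₂)·P(H₂) / (P(CO)·P(H₂O)) = (5.2)·(0.033) / ((2.2)·(0.0094)) = 8.30
ΔG = RT ln(Qp/Kp) = (8.314 J mol⁻¹ K⁻¹)(500 K) × ln(8.30/130)
   = (4.157 kJ/mol)(-2.751) = -11.4 kJ/mol
ΔG < 0, so the forward reaction is spontaneous (proceeds forward).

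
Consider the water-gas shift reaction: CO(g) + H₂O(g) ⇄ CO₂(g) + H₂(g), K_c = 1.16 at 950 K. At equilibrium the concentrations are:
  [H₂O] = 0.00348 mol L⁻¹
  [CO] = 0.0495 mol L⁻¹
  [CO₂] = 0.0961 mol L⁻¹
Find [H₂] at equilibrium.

[H₂] = 0.00208 mol L⁻¹

At equilibrium, K_c = [CO₂]·[H₂] / ([CO]·[H₂O]) = 1.16.
(0.0961)·([H₂]) / ((0.0495)·(0.00348)) = 1.16
[H₂] = 0.00208 mol L⁻¹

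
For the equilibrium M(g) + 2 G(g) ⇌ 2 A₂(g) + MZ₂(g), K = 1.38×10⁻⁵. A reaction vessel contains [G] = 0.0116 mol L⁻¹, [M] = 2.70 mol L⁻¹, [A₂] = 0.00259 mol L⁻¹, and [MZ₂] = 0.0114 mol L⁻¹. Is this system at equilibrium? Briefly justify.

Q = [A₂]²·[MZ₂] / ([M]·[G]²) = (0.00259)²·(0.0114) / ((2.70)·(0.0116)²) = 2.10×10⁻⁴
Q = 2.10×10⁻⁴ > K = 1.38×10⁻⁵: net reverse reaction.

no; Q > K, reaction proceeds in reverse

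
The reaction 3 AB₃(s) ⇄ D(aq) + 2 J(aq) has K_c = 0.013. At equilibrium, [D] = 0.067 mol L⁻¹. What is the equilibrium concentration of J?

(AB₃ is a pure solid — omitted from K_c.)
At equilibrium, K_c = [D]·[J]² = 0.013.
(0.067)·([J])² = 0.013
[J]² = 0.194 ⇒ [J] = 0.44 mol L⁻¹

[J] = 0.44 mol L⁻¹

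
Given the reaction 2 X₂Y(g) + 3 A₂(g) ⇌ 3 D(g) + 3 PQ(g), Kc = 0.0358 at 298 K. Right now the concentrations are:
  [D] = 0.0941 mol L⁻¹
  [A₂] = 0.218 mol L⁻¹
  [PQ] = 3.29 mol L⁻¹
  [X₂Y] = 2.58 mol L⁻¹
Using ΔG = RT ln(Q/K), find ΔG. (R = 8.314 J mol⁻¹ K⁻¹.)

ΔG = 6.16 kJ/mol

Qc = [D]³·[PQ]³ / ([X₂Y]²·[A₂]³) = (0.0941)³·(3.29)³ / ((2.58)²·(0.218)³) = 0.430
ΔG = RT ln(Qc/Kc) = (8.314 J mol⁻¹ K⁻¹)(298 K) × ln(0.430/0.0358)
   = (2.478 kJ/mol)(2.486) = 6.16 kJ/mol
ΔG > 0, so the forward reaction is non-spontaneous (proceeds in reverse).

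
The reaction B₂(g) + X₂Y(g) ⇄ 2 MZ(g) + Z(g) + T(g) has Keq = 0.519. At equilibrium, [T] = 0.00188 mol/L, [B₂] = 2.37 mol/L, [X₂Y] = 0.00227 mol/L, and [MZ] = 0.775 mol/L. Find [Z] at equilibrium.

At equilibrium, Keq = [MZ]²·[Z]·[T] / ([B₂]·[X₂Y]) = 0.519.
(0.775)²·([Z])·(0.00188) / ((2.37)·(0.00227)) = 0.519
[Z] = 2.47 mol/L

[Z] = 2.47 mol/L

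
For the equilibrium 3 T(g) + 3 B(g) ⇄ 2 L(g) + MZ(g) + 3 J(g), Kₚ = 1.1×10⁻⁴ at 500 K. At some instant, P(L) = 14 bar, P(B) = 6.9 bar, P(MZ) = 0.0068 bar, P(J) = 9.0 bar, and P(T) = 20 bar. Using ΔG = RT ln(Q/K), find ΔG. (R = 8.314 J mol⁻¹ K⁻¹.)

ΔG = 5.04 kJ/mol

Qₚ = P(L)²·P(MZ)·P(J)³ / (P(T)³·P(B)³) = (14)²·(0.0068)·(9.0)³ / ((20)³·(6.9)³) = 3.70×10⁻⁴
ΔG = RT ln(Qₚ/Kₚ) = (8.314 J mol⁻¹ K⁻¹)(500 K) × ln(3.70×10⁻⁴/1.1×10⁻⁴)
   = (4.157 kJ/mol)(1.213) = 5.04 kJ/mol
ΔG > 0, so the forward reaction is non-spontaneous (proceeds in reverse).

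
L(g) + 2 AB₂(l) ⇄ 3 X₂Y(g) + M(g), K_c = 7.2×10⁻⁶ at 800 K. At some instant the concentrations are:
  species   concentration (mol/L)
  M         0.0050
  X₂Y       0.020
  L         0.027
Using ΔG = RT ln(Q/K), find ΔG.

ΔG = -10.5 kJ/mol

(AB₂ is a pure liquid — omitted from Q_c.)
Q_c = [X₂Y]³·[M] / [L] = (0.020)³·(0.0050) / (0.027) = 1.48×10⁻⁶
ΔG = RT ln(Q_c/K_c) = (8.314 J mol⁻¹ K⁻¹)(800 K) × ln(1.48×10⁻⁶/7.2×10⁻⁶)
   = (6.651 kJ/mol)(-1.582) = -10.5 kJ/mol
ΔG < 0, so the forward reaction is spontaneous (proceeds forward).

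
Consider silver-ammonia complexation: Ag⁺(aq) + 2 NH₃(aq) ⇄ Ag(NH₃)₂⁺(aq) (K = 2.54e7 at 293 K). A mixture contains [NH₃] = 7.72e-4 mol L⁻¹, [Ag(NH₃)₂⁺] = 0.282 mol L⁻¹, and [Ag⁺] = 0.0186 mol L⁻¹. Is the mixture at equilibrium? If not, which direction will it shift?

Q = [Ag(NH₃)₂⁺] / ([Ag⁺]·[NH₃]²) = (0.282) / ((0.0186)·(7.72e-4)²) = 2.54e7
Q = 2.54e7 = K; the system is at equilibrium.

yes, at equilibrium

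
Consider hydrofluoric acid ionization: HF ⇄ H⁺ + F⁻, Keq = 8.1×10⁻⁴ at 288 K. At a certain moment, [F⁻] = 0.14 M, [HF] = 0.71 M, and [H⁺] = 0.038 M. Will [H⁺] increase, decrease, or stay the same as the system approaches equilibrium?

Q = [H⁺]·[F⁻] / [HF] = (0.038)·(0.14) / (0.71) = 0.0075
Q = 0.0075 > Keq = 8.1×10⁻⁴: net reverse reaction.
H⁺ is a product, so it decreases.

decrease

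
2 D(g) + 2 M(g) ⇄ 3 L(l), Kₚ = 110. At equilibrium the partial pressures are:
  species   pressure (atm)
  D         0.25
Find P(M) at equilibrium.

(L is a pure liquid — omitted from Kₚ.)
At equilibrium, Kₚ = 1 / (P(D)²·P(M)²) = 110.
1 / ((0.25)²·(P(M))²) = 110
P(M)² = 0.145 ⇒ P(M) = 0.38 atm

P(M) = 0.38 atm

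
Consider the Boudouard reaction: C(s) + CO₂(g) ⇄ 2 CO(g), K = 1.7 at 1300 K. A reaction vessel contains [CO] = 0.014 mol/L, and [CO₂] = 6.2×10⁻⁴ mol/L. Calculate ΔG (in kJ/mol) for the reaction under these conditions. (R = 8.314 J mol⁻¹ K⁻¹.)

ΔG = -18.2 kJ/mol

(C is a pure solid — omitted from Q.)
Q = [CO]² / [CO₂] = (0.014)² / (6.2×10⁻⁴) = 0.316
ΔG = RT ln(Q/K) = (8.314 J mol⁻¹ K⁻¹)(1300 K) × ln(0.316/1.7)
   = (10.81 kJ/mol)(-1.683) = -18.2 kJ/mol
ΔG < 0, so the forward reaction is spontaneous (proceeds forward).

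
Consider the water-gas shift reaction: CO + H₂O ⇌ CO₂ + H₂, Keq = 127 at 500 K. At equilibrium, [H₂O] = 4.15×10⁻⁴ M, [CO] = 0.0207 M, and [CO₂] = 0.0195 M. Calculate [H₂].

At equilibrium, Keq = [CO₂]·[H₂] / ([CO]·[H₂O]) = 127.
(0.0195)·([H₂]) / ((0.0207)·(4.15×10⁻⁴)) = 127
[H₂] = 0.0559 M

[H₂] = 0.0559 M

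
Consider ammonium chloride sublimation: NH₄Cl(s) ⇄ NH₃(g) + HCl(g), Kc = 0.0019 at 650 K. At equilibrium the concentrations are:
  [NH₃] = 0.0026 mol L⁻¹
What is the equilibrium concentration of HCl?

(NH₄Cl is a pure solid — omitted from Kc.)
At equilibrium, Kc = [NH₃]·[HCl] = 0.0019.
(0.0026)·([HCl]) = 0.0019
[HCl] = 0.731 = 0.73 mol L⁻¹

[HCl] = 0.73 mol L⁻¹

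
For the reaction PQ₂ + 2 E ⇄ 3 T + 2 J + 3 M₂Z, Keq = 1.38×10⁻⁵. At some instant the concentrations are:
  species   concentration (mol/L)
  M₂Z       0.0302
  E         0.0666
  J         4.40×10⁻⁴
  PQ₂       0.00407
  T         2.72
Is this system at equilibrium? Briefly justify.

Q = [T]³·[J]²·[M₂Z]³ / ([PQ₂]·[E]²) = (2.72)³·(4.40×10⁻⁴)²·(0.0302)³ / ((0.00407)·(0.0666)²) = 5.94×10⁻⁶
Q = 5.94×10⁻⁶ < Keq = 1.38×10⁻⁵: net forward reaction.

no; Q < K, reaction proceeds forward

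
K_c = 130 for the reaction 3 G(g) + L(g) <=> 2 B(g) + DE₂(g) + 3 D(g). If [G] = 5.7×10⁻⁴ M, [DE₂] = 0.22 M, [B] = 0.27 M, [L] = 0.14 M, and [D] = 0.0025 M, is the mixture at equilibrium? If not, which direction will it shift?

no; Q < K, reaction proceeds forward

Q_c = [B]²·[DE₂]·[D]³ / ([G]³·[L]) = (0.27)²·(0.22)·(0.0025)³ / ((5.7×10⁻⁴)³·(0.14)) = 9.7
Q_c = 9.7 < K_c = 130: net forward reaction.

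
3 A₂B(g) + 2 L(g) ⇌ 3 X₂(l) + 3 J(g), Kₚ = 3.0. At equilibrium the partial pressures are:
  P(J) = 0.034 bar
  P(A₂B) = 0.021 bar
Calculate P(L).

(X₂ is a pure liquid — omitted from Kₚ.)
At equilibrium, Kₚ = P(J)³ / (P(A₂B)³·P(L)²) = 3.0.
(0.034)³ / ((0.021)³·(P(L))²) = 3.0
P(L)² = 1.41 ⇒ P(L) = 1.2 bar

P(L) = 1.2 bar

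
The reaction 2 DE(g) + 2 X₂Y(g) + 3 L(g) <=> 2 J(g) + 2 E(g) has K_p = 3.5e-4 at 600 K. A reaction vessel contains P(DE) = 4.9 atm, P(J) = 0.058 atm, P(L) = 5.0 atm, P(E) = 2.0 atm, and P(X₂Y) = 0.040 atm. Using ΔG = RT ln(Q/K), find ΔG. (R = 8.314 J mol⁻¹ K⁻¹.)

Q_p = P(J)²·P(E)² / (P(DE)²·P(X₂Y)²·P(L)³) = (0.058)²·(2.0)² / ((4.9)²·(0.040)²·(5.0)³) = 0.00280
ΔG = RT ln(Q_p/K_p) = (8.314 J mol⁻¹ K⁻¹)(600 K) × ln(0.00280/3.5e-4)
   = (4.988 kJ/mol)(2.079) = 10.4 kJ/mol
ΔG > 0, so the forward reaction is non-spontaneous (proceeds in reverse).

ΔG = 10.4 kJ/mol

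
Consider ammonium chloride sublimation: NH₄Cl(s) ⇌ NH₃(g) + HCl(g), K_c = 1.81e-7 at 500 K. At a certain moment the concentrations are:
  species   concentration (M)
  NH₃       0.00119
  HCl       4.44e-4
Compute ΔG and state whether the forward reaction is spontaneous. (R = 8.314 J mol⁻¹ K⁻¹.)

(NH₄Cl is a pure solid — omitted from Q_c.)
Q_c = [NH₃]·[HCl] = (0.00119)·(4.44e-4) = 5.28e-7
ΔG = RT ln(Q_c/K_c) = (8.314 J mol⁻¹ K⁻¹)(500 K) × ln(5.28e-7/1.81e-7)
   = (4.157 kJ/mol)(1.071) = 4.45 kJ/mol
ΔG > 0, so the forward reaction is non-spontaneous (proceeds in reverse).

ΔG = 4.45 kJ/mol; the forward reaction is non-spontaneous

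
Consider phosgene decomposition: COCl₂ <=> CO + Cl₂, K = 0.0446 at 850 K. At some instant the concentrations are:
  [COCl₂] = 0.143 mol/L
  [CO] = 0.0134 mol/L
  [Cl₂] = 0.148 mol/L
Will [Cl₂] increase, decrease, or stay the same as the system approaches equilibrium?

increase

Q = [CO]·[Cl₂] / [COCl₂] = (0.0134)·(0.148) / (0.143) = 0.0139
Q = 0.0139 < K = 0.0446: net forward reaction.
Cl₂ is a product, so it increases.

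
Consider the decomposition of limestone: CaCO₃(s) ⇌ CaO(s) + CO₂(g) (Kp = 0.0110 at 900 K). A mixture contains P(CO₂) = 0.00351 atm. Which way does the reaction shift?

to the right

(CaCO₃, CaO are pure solids — omitted from Qp.)
Qp = P(CO₂) = 0.00351
Qp = 0.00351 < Kp = 0.0110, so the forward reaction proceeds.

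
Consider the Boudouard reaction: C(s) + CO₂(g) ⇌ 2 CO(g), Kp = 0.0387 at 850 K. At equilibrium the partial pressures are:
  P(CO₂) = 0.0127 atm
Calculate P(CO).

P(CO) = 0.0222 atm

(C is a pure solid — omitted from Kp.)
At equilibrium, Kp = P(CO)² / P(CO₂) = 0.0387.
(P(CO))² / (0.0127) = 0.0387
P(CO)² = 4.91×10⁻⁴ ⇒ P(CO) = 0.0222 atm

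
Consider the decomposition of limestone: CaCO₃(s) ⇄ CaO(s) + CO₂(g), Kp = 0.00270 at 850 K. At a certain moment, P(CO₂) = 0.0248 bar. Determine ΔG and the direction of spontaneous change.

(CaCO₃, CaO are pure solids — omitted from Qp.)
Qp = P(CO₂) = 0.0248
ΔG = RT ln(Qp/Kp) = (8.314 J mol⁻¹ K⁻¹)(850 K) × ln(0.0248/0.00270)
   = (7.067 kJ/mol)(2.218) = 15.7 kJ/mol
ΔG > 0, so the forward reaction is non-spontaneous (proceeds in reverse).

ΔG = 15.7 kJ/mol; the forward reaction is non-spontaneous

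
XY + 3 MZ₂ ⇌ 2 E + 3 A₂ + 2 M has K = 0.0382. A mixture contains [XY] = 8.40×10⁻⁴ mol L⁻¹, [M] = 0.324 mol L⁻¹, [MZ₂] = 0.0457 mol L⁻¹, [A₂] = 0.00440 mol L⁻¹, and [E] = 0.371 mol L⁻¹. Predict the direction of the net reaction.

Q = [E]²·[A₂]³·[M]² / ([XY]·[MZ₂]³) = (0.371)²·(0.00440)³·(0.324)² / ((8.40×10⁻⁴)·(0.0457)³) = 0.0154
Q = 0.0154 < K = 0.0382, so the forward reaction proceeds.

in the forward direction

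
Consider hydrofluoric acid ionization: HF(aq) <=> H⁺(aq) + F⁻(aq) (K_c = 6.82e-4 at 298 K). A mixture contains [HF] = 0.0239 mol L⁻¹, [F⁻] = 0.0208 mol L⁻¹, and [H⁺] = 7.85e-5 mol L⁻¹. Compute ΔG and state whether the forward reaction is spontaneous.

Q_c = [H⁺]·[F⁻] / [HF] = (7.85e-5)·(0.0208) / (0.0239) = 6.83e-5
ΔG = RT ln(Q_c/K_c) = (8.314 J mol⁻¹ K⁻¹)(298 K) × ln(6.83e-5/6.82e-4)
   = (2.478 kJ/mol)(-2.301) = -5.70 kJ/mol
ΔG < 0, so the forward reaction is spontaneous (proceeds forward).

ΔG = -5.70 kJ/mol; the forward reaction is spontaneous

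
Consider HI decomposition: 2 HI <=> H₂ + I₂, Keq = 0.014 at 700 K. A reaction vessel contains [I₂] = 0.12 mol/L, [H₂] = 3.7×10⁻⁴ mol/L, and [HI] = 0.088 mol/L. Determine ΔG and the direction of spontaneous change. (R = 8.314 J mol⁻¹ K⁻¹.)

Q = [H₂]·[I₂] / [HI]² = (3.7×10⁻⁴)·(0.12) / (0.088)² = 0.00573
ΔG = RT ln(Q/Keq) = (8.314 J mol⁻¹ K⁻¹)(700 K) × ln(0.00573/0.014)
   = (5.820 kJ/mol)(-0.8933) = -5.20 kJ/mol
ΔG < 0, so the forward reaction is spontaneous (proceeds forward).

ΔG = -5.20 kJ/mol; the forward reaction is spontaneous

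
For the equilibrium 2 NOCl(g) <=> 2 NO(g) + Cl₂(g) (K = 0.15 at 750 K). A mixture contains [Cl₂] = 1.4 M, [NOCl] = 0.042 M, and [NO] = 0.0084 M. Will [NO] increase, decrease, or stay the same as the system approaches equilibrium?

increase

Q = [NO]²·[Cl₂] / [NOCl]² = (0.0084)²·(1.4) / (0.042)² = 0.056
Q = 0.056 < K = 0.15: net forward reaction.
NO is a product, so it increases.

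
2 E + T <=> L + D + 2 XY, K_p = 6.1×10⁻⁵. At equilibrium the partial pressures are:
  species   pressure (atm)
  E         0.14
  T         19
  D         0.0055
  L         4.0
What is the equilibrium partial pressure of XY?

At equilibrium, K_p = P(L)·P(D)·P(XY)² / (P(E)²·P(T)) = 6.1×10⁻⁵.
(4.0)·(0.0055)·(P(XY))² / ((0.14)²·(19)) = 6.1×10⁻⁵
P(XY)² = 0.00103 ⇒ P(XY) = 0.032 atm

P(XY) = 0.032 atm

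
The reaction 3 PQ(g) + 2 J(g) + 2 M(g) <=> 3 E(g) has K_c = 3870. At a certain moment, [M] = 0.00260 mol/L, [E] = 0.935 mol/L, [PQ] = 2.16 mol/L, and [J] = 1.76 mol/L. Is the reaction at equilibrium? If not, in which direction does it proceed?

Q_c = [E]³ / ([PQ]³·[J]²·[M]²) = (0.935)³ / ((2.16)³·(1.76)²·(0.00260)²) = 3870
Q_c = 3870 = K_c, so the system is already at equilibrium.

neither direction; the system is at equilibrium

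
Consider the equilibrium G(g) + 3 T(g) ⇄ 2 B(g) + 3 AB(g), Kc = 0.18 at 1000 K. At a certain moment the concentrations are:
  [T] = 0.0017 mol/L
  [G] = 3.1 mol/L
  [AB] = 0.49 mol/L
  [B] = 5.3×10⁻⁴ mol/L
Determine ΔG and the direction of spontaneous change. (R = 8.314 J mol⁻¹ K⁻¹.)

ΔG = 20.7 kJ/mol; the forward reaction is non-spontaneous

Qc = [B]²·[AB]³ / ([G]·[T]³) = (5.3×10⁻⁴)²·(0.49)³ / ((3.1)·(0.0017)³) = 2.17
ΔG = RT ln(Qc/Kc) = (8.314 J mol⁻¹ K⁻¹)(1000 K) × ln(2.17/0.18)
   = (8.314 kJ/mol)(2.490) = 20.7 kJ/mol
ΔG > 0, so the forward reaction is non-spontaneous (proceeds in reverse).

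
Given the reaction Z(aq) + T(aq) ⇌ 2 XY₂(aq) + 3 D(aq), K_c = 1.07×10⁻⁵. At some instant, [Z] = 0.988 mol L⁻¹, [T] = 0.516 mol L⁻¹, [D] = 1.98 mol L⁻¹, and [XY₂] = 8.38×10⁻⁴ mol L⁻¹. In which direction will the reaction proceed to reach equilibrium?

neither direction; the system is at equilibrium

Q_c = [XY₂]²·[D]³ / ([Z]·[T]) = (8.38×10⁻⁴)²·(1.98)³ / ((0.988)·(0.516)) = 1.07×10⁻⁵
Q_c = 1.07×10⁻⁵ = K_c, so the system is already at equilibrium.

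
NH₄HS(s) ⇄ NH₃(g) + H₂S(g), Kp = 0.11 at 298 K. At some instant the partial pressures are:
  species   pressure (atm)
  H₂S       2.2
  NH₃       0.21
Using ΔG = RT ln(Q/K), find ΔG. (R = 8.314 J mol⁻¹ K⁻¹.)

ΔG = 3.56 kJ/mol

(NH₄HS is a pure solid — omitted from Qp.)
Qp = P(NH₃)·P(H₂S) = (0.21)·(2.2) = 0.462
ΔG = RT ln(Qp/Kp) = (8.314 J mol⁻¹ K⁻¹)(298 K) × ln(0.462/0.11)
   = (2.478 kJ/mol)(1.435) = 3.56 kJ/mol
ΔG > 0, so the forward reaction is non-spontaneous (proceeds in reverse).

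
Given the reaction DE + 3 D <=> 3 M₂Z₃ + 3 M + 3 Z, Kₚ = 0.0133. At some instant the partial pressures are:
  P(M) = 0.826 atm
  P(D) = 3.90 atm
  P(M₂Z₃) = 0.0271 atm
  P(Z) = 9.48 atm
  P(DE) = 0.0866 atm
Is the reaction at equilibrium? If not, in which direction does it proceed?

to the right

Qₚ = P(M₂Z₃)³·P(M)³·P(Z)³ / (P(DE)·P(D)³) = (0.0271)³·(0.826)³·(9.48)³ / ((0.0866)·(3.90)³) = 0.00186
Qₚ = 0.00186 < Kₚ = 0.0133, so the forward reaction proceeds.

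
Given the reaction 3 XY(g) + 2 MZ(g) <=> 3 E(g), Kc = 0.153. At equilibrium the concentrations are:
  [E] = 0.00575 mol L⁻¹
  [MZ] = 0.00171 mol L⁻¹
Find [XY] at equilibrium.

[XY] = 0.752 mol L⁻¹

At equilibrium, Kc = [E]³ / ([XY]³·[MZ]²) = 0.153.
(0.00575)³ / (([XY])³·(0.00171)²) = 0.153
[XY]³ = 0.425 ⇒ [XY] = 0.752 mol L⁻¹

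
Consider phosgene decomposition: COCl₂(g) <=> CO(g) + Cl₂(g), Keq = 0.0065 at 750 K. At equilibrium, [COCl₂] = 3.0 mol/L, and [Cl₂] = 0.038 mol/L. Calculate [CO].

At equilibrium, Keq = [CO]·[Cl₂] / [COCl₂] = 0.0065.
([CO])·(0.038) / (3.0) = 0.0065
[CO] = 0.513 = 0.51 mol/L

[CO] = 0.51 mol/L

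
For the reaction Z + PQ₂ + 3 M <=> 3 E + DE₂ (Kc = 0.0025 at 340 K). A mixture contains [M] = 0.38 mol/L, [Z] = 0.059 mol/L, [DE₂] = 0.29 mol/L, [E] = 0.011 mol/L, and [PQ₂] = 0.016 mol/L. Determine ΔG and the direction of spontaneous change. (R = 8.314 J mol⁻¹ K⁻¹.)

Qc = [E]³·[DE₂] / ([Z]·[PQ₂]·[M]³) = (0.011)³·(0.29) / ((0.059)·(0.016)·(0.38)³) = 0.00745
ΔG = RT ln(Qc/Kc) = (8.314 J mol⁻¹ K⁻¹)(340 K) × ln(0.00745/0.0025)
   = (2.827 kJ/mol)(1.092) = 3.09 kJ/mol
ΔG > 0, so the forward reaction is non-spontaneous (proceeds in reverse).

ΔG = 3.09 kJ/mol; the forward reaction is non-spontaneous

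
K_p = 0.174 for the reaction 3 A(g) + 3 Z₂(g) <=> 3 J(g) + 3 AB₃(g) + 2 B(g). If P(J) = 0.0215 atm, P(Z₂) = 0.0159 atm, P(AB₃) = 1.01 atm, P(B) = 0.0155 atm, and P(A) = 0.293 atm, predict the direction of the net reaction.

Q_p = P(J)³·P(AB₃)³·P(B)² / (P(A)³·P(Z₂)³) = (0.0215)³·(1.01)³·(0.0155)² / ((0.293)³·(0.0159)³) = 0.0243
Q_p = 0.0243 < K_p = 0.174, so the forward reaction proceeds.

to the right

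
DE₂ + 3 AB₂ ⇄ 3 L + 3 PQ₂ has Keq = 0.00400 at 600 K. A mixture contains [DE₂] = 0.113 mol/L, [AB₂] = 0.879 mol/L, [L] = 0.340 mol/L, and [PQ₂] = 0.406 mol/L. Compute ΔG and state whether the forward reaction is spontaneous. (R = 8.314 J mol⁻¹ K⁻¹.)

Q = [L]³·[PQ₂]³ / ([DE₂]·[AB₂]³) = (0.340)³·(0.406)³ / ((0.113)·(0.879)³) = 0.0343
ΔG = RT ln(Q/Keq) = (8.314 J mol⁻¹ K⁻¹)(600 K) × ln(0.0343/0.00400)
   = (4.988 kJ/mol)(2.149) = 10.7 kJ/mol
ΔG > 0, so the forward reaction is non-spontaneous (proceeds in reverse).

ΔG = 10.7 kJ/mol; the forward reaction is non-spontaneous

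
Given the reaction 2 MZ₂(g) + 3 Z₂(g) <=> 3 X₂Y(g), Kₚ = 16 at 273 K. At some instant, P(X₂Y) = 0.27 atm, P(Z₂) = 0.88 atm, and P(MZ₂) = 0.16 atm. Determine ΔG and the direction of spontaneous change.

Qₚ = P(X₂Y)³ / (P(MZ₂)²·P(Z₂)³) = (0.27)³ / ((0.16)²·(0.88)³) = 1.13
ΔG = RT ln(Qₚ/Kₚ) = (8.314 J mol⁻¹ K⁻¹)(273 K) × ln(1.13/16)
   = (2.270 kJ/mol)(-2.650) = -6.02 kJ/mol
ΔG < 0, so the forward reaction is spontaneous (proceeds forward).

ΔG = -6.02 kJ/mol; the forward reaction is spontaneous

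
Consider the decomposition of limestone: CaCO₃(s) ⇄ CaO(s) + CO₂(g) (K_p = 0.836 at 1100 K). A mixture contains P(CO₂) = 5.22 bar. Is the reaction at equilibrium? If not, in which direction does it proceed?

(CaCO₃, CaO are pure solids — omitted from Q_p.)
Q_p = P(CO₂) = 5.22
Q_p = 5.22 > K_p = 0.836, so the reverse reaction proceeds.

to the left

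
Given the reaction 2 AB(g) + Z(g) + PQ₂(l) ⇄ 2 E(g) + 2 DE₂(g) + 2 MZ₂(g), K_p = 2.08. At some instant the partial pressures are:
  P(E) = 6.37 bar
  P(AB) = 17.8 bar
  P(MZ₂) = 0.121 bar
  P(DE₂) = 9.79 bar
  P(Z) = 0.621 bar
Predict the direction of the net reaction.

(PQ₂ is a pure liquid — omitted from Q_p.)
Q_p = P(E)²·P(DE₂)²·P(MZ₂)² / (P(AB)²·P(Z)) = (6.37)²·(9.79)²·(0.121)² / ((17.8)²·(0.621)) = 0.289
Q_p = 0.289 < K_p = 2.08, so the forward reaction proceeds.

forward (toward products)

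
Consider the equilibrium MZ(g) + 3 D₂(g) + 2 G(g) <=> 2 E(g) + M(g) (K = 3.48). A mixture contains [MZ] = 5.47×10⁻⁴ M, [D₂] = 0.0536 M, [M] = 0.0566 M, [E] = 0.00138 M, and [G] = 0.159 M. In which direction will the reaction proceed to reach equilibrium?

Q = [E]²·[M] / ([MZ]·[D₂]³·[G]²) = (0.00138)²·(0.0566) / ((5.47×10⁻⁴)·(0.0536)³·(0.159)²) = 50.6
Q = 50.6 > K = 3.48, so the reverse reaction proceeds.

to the left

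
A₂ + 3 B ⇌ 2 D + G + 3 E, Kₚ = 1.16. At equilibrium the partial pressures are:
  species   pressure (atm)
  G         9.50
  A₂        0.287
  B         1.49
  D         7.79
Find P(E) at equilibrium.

P(E) = 0.124 atm

At equilibrium, Kₚ = P(D)²·P(G)·P(E)³ / (P(A₂)·P(B)³) = 1.16.
(7.79)²·(9.50)·(P(E))³ / ((0.287)·(1.49)³) = 1.16
P(E)³ = 0.00191 ⇒ P(E) = 0.124 atm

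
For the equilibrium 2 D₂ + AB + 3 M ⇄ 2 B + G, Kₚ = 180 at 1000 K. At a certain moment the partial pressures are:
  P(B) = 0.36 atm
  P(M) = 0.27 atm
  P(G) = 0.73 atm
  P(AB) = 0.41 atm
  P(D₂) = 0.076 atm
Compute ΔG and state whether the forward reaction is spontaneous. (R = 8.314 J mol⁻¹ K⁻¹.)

ΔG = 20.1 kJ/mol; the forward reaction is non-spontaneous

Qₚ = P(B)²·P(G) / (P(D₂)²·P(AB)·P(M)³) = (0.36)²·(0.73) / ((0.076)²·(0.41)·(0.27)³) = 2030
ΔG = RT ln(Qₚ/Kₚ) = (8.314 J mol⁻¹ K⁻¹)(1000 K) × ln(2030/180)
   = (8.314 kJ/mol)(2.423) = 20.1 kJ/mol
ΔG > 0, so the forward reaction is non-spontaneous (proceeds in reverse).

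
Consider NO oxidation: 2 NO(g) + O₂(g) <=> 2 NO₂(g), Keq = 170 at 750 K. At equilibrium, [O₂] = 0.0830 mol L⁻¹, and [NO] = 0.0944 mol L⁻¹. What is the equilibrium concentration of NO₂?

[NO₂] = 0.355 mol L⁻¹

At equilibrium, Keq = [NO₂]² / ([NO]²·[O₂]) = 170.
([NO₂])² / ((0.0944)²·(0.0830)) = 170
[NO₂]² = 0.126 ⇒ [NO₂] = 0.355 mol L⁻¹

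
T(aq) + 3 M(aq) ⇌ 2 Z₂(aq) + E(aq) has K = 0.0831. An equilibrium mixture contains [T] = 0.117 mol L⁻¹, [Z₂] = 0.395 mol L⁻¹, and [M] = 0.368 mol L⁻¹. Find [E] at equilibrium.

[E] = 0.00311 mol L⁻¹

At equilibrium, K = [Z₂]²·[E] / ([T]·[M]³) = 0.0831.
(0.395)²·([E]) / ((0.117)·(0.368)³) = 0.0831
[E] = 0.00311 mol L⁻¹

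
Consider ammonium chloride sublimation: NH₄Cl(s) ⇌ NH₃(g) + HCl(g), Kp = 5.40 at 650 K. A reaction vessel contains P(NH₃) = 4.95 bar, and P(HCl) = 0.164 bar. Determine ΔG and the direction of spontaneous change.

ΔG = -10.2 kJ/mol; the forward reaction is spontaneous

(NH₄Cl is a pure solid — omitted from Qp.)
Qp = P(NH₃)·P(HCl) = (4.95)·(0.164) = 0.812
ΔG = RT ln(Qp/Kp) = (8.314 J mol⁻¹ K⁻¹)(650 K) × ln(0.812/5.40)
   = (5.404 kJ/mol)(-1.895) = -10.2 kJ/mol
ΔG < 0, so the forward reaction is spontaneous (proceeds forward).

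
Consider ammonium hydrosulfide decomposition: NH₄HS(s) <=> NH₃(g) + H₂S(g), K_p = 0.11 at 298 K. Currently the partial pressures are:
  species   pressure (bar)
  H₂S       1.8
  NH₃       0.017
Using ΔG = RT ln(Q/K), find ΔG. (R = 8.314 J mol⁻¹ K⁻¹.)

ΔG = -3.17 kJ/mol

(NH₄HS is a pure solid — omitted from Q_p.)
Q_p = P(NH₃)·P(H₂S) = (0.017)·(1.8) = 0.0306
ΔG = RT ln(Q_p/K_p) = (8.314 J mol⁻¹ K⁻¹)(298 K) × ln(0.0306/0.11)
   = (2.478 kJ/mol)(-1.279) = -3.17 kJ/mol
ΔG < 0, so the forward reaction is spontaneous (proceeds forward).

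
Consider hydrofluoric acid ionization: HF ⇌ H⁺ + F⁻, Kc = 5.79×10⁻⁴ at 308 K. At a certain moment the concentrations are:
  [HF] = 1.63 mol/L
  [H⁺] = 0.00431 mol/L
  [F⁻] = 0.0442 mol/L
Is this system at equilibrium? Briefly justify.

no; Q < K, reaction proceeds forward

Qc = [H⁺]·[F⁻] / [HF] = (0.00431)·(0.0442) / (1.63) = 1.17×10⁻⁴
Qc = 1.17×10⁻⁴ < Kc = 5.79×10⁻⁴: net forward reaction.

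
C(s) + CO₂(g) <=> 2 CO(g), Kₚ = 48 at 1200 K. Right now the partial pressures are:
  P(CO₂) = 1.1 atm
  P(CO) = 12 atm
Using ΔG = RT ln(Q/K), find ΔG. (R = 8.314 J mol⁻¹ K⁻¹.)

(C is a pure solid — omitted from Qₚ.)
Qₚ = P(CO)² / P(CO₂) = (12)² / (1.1) = 131
ΔG = RT ln(Qₚ/Kₚ) = (8.314 J mol⁻¹ K⁻¹)(1200 K) × ln(131/48)
   = (9.977 kJ/mol)(1.004) = 10.0 kJ/mol
ΔG > 0, so the forward reaction is non-spontaneous (proceeds in reverse).

ΔG = 10.0 kJ/mol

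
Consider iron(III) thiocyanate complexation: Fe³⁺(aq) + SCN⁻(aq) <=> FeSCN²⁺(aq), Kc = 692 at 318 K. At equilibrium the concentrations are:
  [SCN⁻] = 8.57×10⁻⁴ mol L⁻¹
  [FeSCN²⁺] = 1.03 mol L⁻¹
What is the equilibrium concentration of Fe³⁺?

At equilibrium, Kc = [FeSCN²⁺] / ([Fe³⁺]·[SCN⁻]) = 692.
(1.03) / (([Fe³⁺])·(8.57×10⁻⁴)) = 692
[Fe³⁺] = 1.74 mol L⁻¹

[Fe³⁺] = 1.74 mol L⁻¹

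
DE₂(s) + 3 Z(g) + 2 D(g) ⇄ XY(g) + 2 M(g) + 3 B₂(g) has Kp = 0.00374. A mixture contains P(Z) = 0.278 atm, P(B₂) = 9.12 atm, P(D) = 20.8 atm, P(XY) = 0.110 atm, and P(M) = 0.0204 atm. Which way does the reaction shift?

(DE₂ is a pure solid — omitted from Qp.)
Qp = P(XY)·P(M)²·P(B₂)³ / (P(Z)³·P(D)²) = (0.110)·(0.0204)²·(9.12)³ / ((0.278)³·(20.8)²) = 0.00374
Qp = 0.00374 = Kp, so the system is already at equilibrium.

no net change (already at equilibrium)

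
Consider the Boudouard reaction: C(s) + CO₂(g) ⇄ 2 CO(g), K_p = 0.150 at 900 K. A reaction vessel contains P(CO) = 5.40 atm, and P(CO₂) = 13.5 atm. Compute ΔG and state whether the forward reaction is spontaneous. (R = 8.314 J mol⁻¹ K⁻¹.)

ΔG = 20.0 kJ/mol; the forward reaction is non-spontaneous

(C is a pure solid — omitted from Q_p.)
Q_p = P(CO)² / P(CO₂) = (5.40)² / (13.5) = 2.16
ΔG = RT ln(Q_p/K_p) = (8.314 J mol⁻¹ K⁻¹)(900 K) × ln(2.16/0.150)
   = (7.483 kJ/mol)(2.667) = 20.0 kJ/mol
ΔG > 0, so the forward reaction is non-spontaneous (proceeds in reverse).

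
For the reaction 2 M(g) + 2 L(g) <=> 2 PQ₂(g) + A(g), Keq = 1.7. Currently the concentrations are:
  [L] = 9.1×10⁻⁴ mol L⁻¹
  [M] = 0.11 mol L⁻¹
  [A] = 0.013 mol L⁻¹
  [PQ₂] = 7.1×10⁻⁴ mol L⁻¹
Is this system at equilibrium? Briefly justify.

Q = [PQ₂]²·[A] / ([M]²·[L]²) = (7.1×10⁻⁴)²·(0.013) / ((0.11)²·(9.1×10⁻⁴)²) = 0.65
Q = 0.65 < Keq = 1.7: net forward reaction.

no; Q < K, reaction proceeds forward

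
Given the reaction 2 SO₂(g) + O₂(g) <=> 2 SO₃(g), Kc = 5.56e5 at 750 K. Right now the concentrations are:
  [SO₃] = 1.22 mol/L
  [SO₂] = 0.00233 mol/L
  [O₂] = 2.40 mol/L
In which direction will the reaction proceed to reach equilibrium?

Qc = [SO₃]² / ([SO₂]²·[O₂]) = (1.22)² / ((0.00233)²·(2.40)) = 1.14e5
Qc = 1.14e5 < Kc = 5.56e5, so the forward reaction proceeds.

to the right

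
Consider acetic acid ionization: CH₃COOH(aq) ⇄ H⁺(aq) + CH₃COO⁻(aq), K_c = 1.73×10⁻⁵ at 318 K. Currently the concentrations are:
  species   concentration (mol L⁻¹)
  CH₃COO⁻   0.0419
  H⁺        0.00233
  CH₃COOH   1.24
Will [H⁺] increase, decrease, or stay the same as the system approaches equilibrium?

decrease

Q_c = [H⁺]·[CH₃COO⁻] / [CH₃COOH] = (0.00233)·(0.0419) / (1.24) = 7.87×10⁻⁵
Q_c = 7.87×10⁻⁵ > K_c = 1.73×10⁻⁵: net reverse reaction.
H⁺ is a product, so it decreases.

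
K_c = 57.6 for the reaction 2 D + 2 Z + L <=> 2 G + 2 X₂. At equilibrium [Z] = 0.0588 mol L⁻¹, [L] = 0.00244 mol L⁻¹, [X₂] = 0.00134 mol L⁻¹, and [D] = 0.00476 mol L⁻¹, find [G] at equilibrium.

[G] = 0.0783 mol L⁻¹

At equilibrium, K_c = [G]²·[X₂]² / ([D]²·[Z]²·[L]) = 57.6.
([G])²·(0.00134)² / ((0.00476)²·(0.0588)²·(0.00244)) = 57.6
[G]² = 0.00613 ⇒ [G] = 0.0783 mol L⁻¹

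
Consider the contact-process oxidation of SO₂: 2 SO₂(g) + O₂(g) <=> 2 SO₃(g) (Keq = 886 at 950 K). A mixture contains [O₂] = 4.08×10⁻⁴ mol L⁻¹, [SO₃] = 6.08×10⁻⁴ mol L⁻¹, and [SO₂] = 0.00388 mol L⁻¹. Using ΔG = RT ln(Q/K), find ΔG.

ΔG = -21.2 kJ/mol

Q = [SO₃]² / ([SO₂]²·[O₂]) = (6.08×10⁻⁴)² / ((0.00388)²·(4.08×10⁻⁴)) = 60.2
ΔG = RT ln(Q/Keq) = (8.314 J mol⁻¹ K⁻¹)(950 K) × ln(60.2/886)
   = (7.898 kJ/mol)(-2.689) = -21.2 kJ/mol
ΔG < 0, so the forward reaction is spontaneous (proceeds forward).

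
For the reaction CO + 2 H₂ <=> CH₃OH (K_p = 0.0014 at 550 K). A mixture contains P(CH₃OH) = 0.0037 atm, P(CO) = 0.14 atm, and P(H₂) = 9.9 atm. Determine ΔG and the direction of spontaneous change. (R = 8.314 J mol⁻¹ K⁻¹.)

Q_p = P(CH₃OH) / (P(CO)·P(H₂)²) = (0.0037) / ((0.14)·(9.9)²) = 2.70×10⁻⁴
ΔG = RT ln(Q_p/K_p) = (8.314 J mol⁻¹ K⁻¹)(550 K) × ln(2.70×10⁻⁴/0.0014)
   = (4.573 kJ/mol)(-1.646) = -7.53 kJ/mol
ΔG < 0, so the forward reaction is spontaneous (proceeds forward).

ΔG = -7.53 kJ/mol; the forward reaction is spontaneous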